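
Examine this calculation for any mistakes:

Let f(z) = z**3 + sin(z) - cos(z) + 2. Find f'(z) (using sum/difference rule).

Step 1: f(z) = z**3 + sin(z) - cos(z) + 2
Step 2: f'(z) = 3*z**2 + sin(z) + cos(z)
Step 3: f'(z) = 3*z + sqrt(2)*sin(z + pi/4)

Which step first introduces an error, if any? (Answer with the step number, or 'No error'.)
Step 3

Step 3 is incorrect due to a wrong exponent.
The step shows: 3*z + sqrt(2)*sin(z + pi/4)
The correct value should be: 3*z**2 + sqrt(2)*sin(z + pi/4)

Explanation: The exponent 2 on z was incorrectly written as 1: the term 3*z**2 was incorrectly written as 3*z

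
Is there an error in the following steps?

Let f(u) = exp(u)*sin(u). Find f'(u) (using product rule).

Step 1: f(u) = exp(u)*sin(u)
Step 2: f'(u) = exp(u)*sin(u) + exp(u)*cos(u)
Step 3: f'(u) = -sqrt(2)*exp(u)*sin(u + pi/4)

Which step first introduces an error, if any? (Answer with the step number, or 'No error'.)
Step 3

Step 3 is incorrect due to a sign flip.
The step shows: -sqrt(2)*exp(u)*sin(u + pi/4)
The correct value should be: sqrt(2)*exp(u)*sin(u + pi/4)

Explanation: The sign of the whole expression was flipped: the term sqrt(2)*exp(u)*sin(u + pi/4) was incorrectly written as -sqrt(2)*exp(u)*sin(u + pi/4)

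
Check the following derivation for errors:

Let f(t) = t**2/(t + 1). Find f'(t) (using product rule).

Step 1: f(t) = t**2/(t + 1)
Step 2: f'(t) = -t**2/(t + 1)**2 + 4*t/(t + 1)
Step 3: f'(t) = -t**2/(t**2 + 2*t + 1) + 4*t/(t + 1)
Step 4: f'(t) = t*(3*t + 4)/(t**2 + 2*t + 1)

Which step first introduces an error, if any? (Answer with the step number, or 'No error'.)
Step 2

Step 2 is incorrect due to a wrong coefficient.
The step shows: -t**2/(t + 1)**2 + 4*t/(t + 1)
The correct value should be: -t**2/(t + 1)**2 + 2*t/(t + 1)

Explanation: The coefficient 2 was incorrectly written as 4: the term 2*t/(t + 1) was incorrectly written as 4*t/(t + 1)
The later steps are derived from this incorrect expression, so the error originates in Step 2.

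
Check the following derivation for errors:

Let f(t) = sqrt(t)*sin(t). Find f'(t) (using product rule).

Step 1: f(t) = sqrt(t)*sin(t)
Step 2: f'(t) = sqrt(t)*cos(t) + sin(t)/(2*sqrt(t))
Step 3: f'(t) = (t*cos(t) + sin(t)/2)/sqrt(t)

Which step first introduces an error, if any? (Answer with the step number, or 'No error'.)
No error

All steps in this derivation are correct.
The final answer f'(t) = (t*cos(t) + sin(t)/2)/sqrt(t) is valid.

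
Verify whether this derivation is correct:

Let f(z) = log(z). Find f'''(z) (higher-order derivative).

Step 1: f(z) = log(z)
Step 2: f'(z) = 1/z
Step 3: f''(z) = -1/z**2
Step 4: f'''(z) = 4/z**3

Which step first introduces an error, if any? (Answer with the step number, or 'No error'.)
Step 4

Step 4 is incorrect due to a wrong coefficient.
The step shows: 4/z**3
The correct value should be: 2/z**3

Explanation: The coefficient 2 was incorrectly written as 4: the term 2/z**3 was incorrectly written as 4/z**3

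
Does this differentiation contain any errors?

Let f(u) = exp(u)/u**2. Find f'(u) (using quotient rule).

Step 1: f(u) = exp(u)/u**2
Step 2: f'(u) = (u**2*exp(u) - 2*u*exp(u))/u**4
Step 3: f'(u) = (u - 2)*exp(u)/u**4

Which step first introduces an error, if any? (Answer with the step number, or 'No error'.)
Step 3

Step 3 is incorrect due to a wrong exponent.
The step shows: (u - 2)*exp(u)/u**4
The correct value should be: (u - 2)*exp(u)/u**3

Explanation: The exponent -3 on u was incorrectly written as -4: the term (u - 2)*exp(u)/u**3 was incorrectly written as (u - 2)*exp(u)/u**4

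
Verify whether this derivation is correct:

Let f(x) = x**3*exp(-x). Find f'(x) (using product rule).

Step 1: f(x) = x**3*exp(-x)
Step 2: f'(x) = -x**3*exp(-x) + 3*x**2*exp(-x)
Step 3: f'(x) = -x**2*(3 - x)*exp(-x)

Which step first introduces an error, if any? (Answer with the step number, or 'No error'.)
Step 3

Step 3 is incorrect due to a sign flip.
The step shows: -x**2*(3 - x)*exp(-x)
The correct value should be: x**2*(3 - x)*exp(-x)

Explanation: The sign of the whole expression was flipped: the term x**2*(3 - x)*exp(-x) was incorrectly written as -x**2*(3 - x)*exp(-x)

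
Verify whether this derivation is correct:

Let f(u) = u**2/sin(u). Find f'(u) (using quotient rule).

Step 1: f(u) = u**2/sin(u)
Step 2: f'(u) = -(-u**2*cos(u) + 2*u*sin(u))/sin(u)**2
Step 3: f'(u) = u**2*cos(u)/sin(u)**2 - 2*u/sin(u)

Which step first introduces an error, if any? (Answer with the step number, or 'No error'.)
Step 2

Step 2 is incorrect due to a sign flip.
The step shows: -(-u**2*cos(u) + 2*u*sin(u))/sin(u)**2
The correct value should be: (-u**2*cos(u) + 2*u*sin(u))/sin(u)**2

Explanation: The sign of the whole expression was flipped: the term (-u**2*cos(u) + 2*u*sin(u))/sin(u)**2 was incorrectly written as -(-u**2*cos(u) + 2*u*sin(u))/sin(u)**2
The later steps are derived from this incorrect expression, so the error originates in Step 2.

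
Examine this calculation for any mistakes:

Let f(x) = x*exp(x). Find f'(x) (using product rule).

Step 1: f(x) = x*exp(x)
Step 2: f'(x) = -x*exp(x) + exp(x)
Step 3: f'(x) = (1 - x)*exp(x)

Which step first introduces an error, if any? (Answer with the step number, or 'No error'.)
Step 2

Step 2 is incorrect due to a sign flip.
The step shows: -x*exp(x) + exp(x)
The correct value should be: x*exp(x) + exp(x)

Explanation: The sign of one term was flipped: the term x*exp(x) was incorrectly written as -x*exp(x)
The later steps are derived from this incorrect expression, so the error originates in Step 2.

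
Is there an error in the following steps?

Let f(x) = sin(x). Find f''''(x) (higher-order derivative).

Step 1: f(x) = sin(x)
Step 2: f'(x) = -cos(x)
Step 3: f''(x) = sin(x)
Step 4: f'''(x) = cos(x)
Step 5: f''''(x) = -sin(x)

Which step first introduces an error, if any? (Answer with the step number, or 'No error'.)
Step 2

Step 2 is incorrect due to a sign flip.
The step shows: -cos(x)
The correct value should be: cos(x)

Explanation: The sign of the whole expression was flipped: the term cos(x) was incorrectly written as -cos(x)
The later steps are derived from this incorrect expression, so the error originates in Step 2.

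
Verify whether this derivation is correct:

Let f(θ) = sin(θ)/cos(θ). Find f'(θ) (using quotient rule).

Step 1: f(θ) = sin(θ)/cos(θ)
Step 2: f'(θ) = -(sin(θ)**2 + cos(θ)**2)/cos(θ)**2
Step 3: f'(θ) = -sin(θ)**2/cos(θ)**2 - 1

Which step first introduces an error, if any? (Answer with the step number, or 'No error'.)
Step 2

Step 2 is incorrect due to a sign flip.
The step shows: -(sin(θ)**2 + cos(θ)**2)/cos(θ)**2
The correct value should be: (sin(θ)**2 + cos(θ)**2)/cos(θ)**2

Explanation: The sign of the whole expression was flipped: the term (sin(θ)**2 + cos(θ)**2)/cos(θ)**2 was incorrectly written as -(sin(θ)**2 + cos(θ)**2)/cos(θ)**2
The later steps are derived from this incorrect expression, so the error originates in Step 2.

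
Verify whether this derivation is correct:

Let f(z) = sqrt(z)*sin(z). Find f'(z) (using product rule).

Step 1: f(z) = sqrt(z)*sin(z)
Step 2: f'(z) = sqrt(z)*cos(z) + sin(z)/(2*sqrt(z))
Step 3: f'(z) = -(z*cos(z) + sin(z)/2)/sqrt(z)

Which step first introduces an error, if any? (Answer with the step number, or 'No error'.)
Step 3

Step 3 is incorrect due to a sign flip.
The step shows: -(z*cos(z) + sin(z)/2)/sqrt(z)
The correct value should be: (z*cos(z) + sin(z)/2)/sqrt(z)

Explanation: The sign of the whole expression was flipped: the term (z*cos(z) + sin(z)/2)/sqrt(z) was incorrectly written as -(z*cos(z) + sin(z)/2)/sqrt(z)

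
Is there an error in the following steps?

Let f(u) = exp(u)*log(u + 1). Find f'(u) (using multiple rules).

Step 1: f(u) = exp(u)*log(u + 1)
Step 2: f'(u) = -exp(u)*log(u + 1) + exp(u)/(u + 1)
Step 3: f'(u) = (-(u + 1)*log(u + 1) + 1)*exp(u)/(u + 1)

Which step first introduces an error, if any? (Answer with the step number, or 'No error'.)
Step 2

Step 2 is incorrect due to a sign flip.
The step shows: -exp(u)*log(u + 1) + exp(u)/(u + 1)
The correct value should be: exp(u)*log(u + 1) + exp(u)/(u + 1)

Explanation: The sign of one term was flipped: the term exp(u)*log(u + 1) was incorrectly written as -exp(u)*log(u + 1)
The later steps are derived from this incorrect expression, so the error originates in Step 2.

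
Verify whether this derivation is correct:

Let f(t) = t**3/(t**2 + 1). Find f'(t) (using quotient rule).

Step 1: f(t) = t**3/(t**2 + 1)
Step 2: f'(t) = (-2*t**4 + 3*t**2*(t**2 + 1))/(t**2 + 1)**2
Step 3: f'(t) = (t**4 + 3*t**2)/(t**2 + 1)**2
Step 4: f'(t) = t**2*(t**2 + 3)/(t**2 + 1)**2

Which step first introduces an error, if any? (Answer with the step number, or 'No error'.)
No error

All steps in this derivation are correct.
The final answer f'(t) = t**2*(t**2 + 3)/(t**2 + 1)**2 is valid.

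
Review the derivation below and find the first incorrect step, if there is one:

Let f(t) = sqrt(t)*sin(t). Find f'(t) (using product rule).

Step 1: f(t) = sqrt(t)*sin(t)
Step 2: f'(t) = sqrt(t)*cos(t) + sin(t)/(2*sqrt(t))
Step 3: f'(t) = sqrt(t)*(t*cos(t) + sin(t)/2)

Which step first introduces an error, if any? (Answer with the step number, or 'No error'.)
Step 3

Step 3 is incorrect due to a wrong exponent.
The step shows: sqrt(t)*(t*cos(t) + sin(t)/2)
The correct value should be: (t*cos(t) + sin(t)/2)/sqrt(t)

Explanation: The exponent -1/2 on t was incorrectly written as 1/2: the term (t*cos(t) + sin(t)/2)/sqrt(t) was incorrectly written as sqrt(t)*(t*cos(t) + sin(t)/2)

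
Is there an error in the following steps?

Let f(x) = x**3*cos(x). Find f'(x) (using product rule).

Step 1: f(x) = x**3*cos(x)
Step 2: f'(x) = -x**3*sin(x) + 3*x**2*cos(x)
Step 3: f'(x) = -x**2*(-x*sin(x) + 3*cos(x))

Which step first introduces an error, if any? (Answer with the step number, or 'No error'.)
Step 3

Step 3 is incorrect due to a sign flip.
The step shows: -x**2*(-x*sin(x) + 3*cos(x))
The correct value should be: x**2*(-x*sin(x) + 3*cos(x))

Explanation: The sign of the whole expression was flipped: the term x**2*(-x*sin(x) + 3*cos(x)) was incorrectly written as -x**2*(-x*sin(x) + 3*cos(x))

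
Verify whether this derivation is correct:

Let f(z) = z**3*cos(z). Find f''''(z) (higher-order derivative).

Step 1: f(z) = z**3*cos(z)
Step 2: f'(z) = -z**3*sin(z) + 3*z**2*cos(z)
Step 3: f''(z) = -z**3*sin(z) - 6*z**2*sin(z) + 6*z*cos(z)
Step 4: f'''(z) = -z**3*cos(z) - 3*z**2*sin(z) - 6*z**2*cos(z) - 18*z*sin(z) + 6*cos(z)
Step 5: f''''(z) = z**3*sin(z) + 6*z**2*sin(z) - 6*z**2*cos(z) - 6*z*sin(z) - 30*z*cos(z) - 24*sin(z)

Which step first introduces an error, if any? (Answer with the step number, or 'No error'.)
Step 3

Step 3 is incorrect due to a wrong trig function.
The step shows: -z**3*sin(z) - 6*z**2*sin(z) + 6*z*cos(z)
The correct value should be: -z**3*cos(z) - 6*z**2*sin(z) + 6*z*cos(z)

Explanation: cos(z) was incorrectly written as sin(z): the term -z**3*cos(z) was incorrectly written as -z**3*sin(z)
The later steps are derived from this incorrect expression, so the error originates in Step 3.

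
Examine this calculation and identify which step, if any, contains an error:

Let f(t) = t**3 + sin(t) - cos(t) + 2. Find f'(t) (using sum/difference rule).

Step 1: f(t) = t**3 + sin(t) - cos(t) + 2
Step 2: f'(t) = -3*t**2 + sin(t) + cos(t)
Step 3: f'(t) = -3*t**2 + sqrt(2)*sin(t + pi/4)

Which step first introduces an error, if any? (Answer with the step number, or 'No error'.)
Step 2

Step 2 is incorrect due to a sign flip.
The step shows: -3*t**2 + sin(t) + cos(t)
The correct value should be: 3*t**2 + sin(t) + cos(t)

Explanation: The sign of one term was flipped: the term 3*t**2 was incorrectly written as -3*t**2
The later steps are derived from this incorrect expression, so the error originates in Step 2.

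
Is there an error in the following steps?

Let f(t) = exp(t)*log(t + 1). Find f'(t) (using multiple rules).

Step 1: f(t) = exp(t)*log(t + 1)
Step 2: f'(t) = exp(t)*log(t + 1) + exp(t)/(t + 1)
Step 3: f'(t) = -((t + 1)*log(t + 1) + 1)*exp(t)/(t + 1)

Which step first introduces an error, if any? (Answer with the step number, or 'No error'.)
Step 3

Step 3 is incorrect due to a sign flip.
The step shows: -((t + 1)*log(t + 1) + 1)*exp(t)/(t + 1)
The correct value should be: ((t + 1)*log(t + 1) + 1)*exp(t)/(t + 1)

Explanation: The sign of the whole expression was flipped: the term ((t + 1)*log(t + 1) + 1)*exp(t)/(t + 1) was incorrectly written as -((t + 1)*log(t + 1) + 1)*exp(t)/(t + 1)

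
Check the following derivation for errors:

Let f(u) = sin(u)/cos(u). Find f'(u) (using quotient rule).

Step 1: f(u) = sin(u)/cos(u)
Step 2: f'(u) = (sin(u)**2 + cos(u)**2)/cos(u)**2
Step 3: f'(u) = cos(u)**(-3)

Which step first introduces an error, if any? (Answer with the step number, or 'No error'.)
Step 3

Step 3 is incorrect due to a wrong exponent.
The step shows: cos(u)**(-3)
The correct value should be: cos(u)**(-2)

Explanation: The exponent -2 on cos(u) was incorrectly written as -3: the term cos(u)**(-2) was incorrectly written as cos(u)**(-3)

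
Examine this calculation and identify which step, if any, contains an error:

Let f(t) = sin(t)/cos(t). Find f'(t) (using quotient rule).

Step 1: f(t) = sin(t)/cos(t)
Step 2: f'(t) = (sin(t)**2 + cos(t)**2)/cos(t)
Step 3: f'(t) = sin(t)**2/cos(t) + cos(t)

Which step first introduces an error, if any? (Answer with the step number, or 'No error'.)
Step 2

Step 2 is incorrect due to a wrong exponent.
The step shows: (sin(t)**2 + cos(t)**2)/cos(t)
The correct value should be: (sin(t)**2 + cos(t)**2)/cos(t)**2

Explanation: The exponent -2 on cos(t) was incorrectly written as -1: the term (sin(t)**2 + cos(t)**2)/cos(t)**2 was incorrectly written as (sin(t)**2 + cos(t)**2)/cos(t)
The later steps are derived from this incorrect expression, so the error originates in Step 2.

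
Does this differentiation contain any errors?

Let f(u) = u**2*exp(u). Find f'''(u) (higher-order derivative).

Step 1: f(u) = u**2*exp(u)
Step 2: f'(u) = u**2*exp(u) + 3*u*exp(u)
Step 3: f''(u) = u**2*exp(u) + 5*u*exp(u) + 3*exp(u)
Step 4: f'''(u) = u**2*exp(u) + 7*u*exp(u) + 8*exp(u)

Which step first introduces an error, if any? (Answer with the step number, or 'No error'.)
Step 2

Step 2 is incorrect due to a wrong coefficient.
The step shows: u**2*exp(u) + 3*u*exp(u)
The correct value should be: u**2*exp(u) + 2*u*exp(u)

Explanation: The coefficient 2 was incorrectly written as 3: the term 2*u*exp(u) was incorrectly written as 3*u*exp(u)
The later steps are derived from this incorrect expression, so the error originates in Step 2.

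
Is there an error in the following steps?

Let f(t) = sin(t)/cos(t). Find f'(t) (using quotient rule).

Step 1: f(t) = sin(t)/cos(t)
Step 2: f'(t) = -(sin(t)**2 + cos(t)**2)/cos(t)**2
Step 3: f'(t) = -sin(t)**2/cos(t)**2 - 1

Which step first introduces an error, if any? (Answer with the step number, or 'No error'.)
Step 2

Step 2 is incorrect due to a sign flip.
The step shows: -(sin(t)**2 + cos(t)**2)/cos(t)**2
The correct value should be: (sin(t)**2 + cos(t)**2)/cos(t)**2

Explanation: The sign of the whole expression was flipped: the term (sin(t)**2 + cos(t)**2)/cos(t)**2 was incorrectly written as -(sin(t)**2 + cos(t)**2)/cos(t)**2
The later steps are derived from this incorrect expression, so the error originates in Step 2.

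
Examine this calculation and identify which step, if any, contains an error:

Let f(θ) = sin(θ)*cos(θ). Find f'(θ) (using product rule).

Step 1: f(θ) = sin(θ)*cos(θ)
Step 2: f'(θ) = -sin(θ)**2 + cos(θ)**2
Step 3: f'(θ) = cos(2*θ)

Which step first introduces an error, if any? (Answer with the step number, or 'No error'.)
No error

All steps in this derivation are correct.
The final answer f'(θ) = cos(2*θ) is valid.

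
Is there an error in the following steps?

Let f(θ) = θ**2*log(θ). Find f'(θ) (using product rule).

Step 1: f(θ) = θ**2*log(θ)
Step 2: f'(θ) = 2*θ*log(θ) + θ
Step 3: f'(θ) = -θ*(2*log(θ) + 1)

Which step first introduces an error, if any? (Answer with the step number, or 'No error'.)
Step 3

Step 3 is incorrect due to a sign flip.
The step shows: -θ*(2*log(θ) + 1)
The correct value should be: θ*(2*log(θ) + 1)

Explanation: The sign of the whole expression was flipped: the term θ*(2*log(θ) + 1) was incorrectly written as -θ*(2*log(θ) + 1)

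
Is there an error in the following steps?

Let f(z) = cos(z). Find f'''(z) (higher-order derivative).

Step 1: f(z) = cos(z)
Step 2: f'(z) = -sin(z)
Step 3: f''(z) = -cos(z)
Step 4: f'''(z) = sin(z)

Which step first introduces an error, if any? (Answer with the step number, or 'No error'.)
No error

All steps in this derivation are correct.
The final answer f'''(z) = sin(z) is valid.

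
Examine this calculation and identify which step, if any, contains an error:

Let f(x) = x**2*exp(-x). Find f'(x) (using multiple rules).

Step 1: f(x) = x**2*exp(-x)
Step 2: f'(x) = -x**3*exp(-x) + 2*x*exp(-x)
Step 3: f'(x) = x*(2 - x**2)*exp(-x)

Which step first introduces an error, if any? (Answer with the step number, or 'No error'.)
Step 2

Step 2 is incorrect due to a wrong exponent.
The step shows: -x**3*exp(-x) + 2*x*exp(-x)
The correct value should be: -x**2*exp(-x) + 2*x*exp(-x)

Explanation: The exponent 2 on x was incorrectly written as 3: the term -x**2*exp(-x) was incorrectly written as -x**3*exp(-x)
The later steps are derived from this incorrect expression, so the error originates in Step 2.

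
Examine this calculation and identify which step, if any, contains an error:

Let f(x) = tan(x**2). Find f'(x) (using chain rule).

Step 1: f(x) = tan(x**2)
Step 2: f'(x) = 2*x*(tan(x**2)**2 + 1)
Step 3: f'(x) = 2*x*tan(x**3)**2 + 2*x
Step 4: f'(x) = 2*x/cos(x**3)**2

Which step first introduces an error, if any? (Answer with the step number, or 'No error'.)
Step 3

Step 3 is incorrect due to a wrong exponent.
The step shows: 2*x*tan(x**3)**2 + 2*x
The correct value should be: 2*x*tan(x**2)**2 + 2*x

Explanation: The exponent 2 on x was incorrectly written as 3: the term 2*x*tan(x**2)**2 was incorrectly written as 2*x*tan(x**3)**2
The later steps are derived from this incorrect expression, so the error originates in Step 3.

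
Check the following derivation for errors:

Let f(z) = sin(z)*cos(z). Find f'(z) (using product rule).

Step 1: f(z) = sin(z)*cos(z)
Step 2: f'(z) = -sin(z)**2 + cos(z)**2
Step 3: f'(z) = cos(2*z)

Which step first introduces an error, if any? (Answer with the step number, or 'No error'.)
No error

All steps in this derivation are correct.
The final answer f'(z) = cos(2*z) is valid.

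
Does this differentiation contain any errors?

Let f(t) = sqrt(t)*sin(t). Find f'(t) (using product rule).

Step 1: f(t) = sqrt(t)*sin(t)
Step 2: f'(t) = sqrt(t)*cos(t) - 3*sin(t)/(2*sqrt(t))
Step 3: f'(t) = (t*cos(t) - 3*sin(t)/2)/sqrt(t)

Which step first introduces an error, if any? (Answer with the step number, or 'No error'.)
Step 2

Step 2 is incorrect due to a wrong coefficient.
The step shows: sqrt(t)*cos(t) - 3*sin(t)/(2*sqrt(t))
The correct value should be: sqrt(t)*cos(t) + sin(t)/(2*sqrt(t))

Explanation: The coefficient 1/2 was incorrectly written as -3/2: the term sin(t)/(2*sqrt(t)) was incorrectly written as -3*sin(t)/(2*sqrt(t))
The later steps are derived from this incorrect expression, so the error originates in Step 2.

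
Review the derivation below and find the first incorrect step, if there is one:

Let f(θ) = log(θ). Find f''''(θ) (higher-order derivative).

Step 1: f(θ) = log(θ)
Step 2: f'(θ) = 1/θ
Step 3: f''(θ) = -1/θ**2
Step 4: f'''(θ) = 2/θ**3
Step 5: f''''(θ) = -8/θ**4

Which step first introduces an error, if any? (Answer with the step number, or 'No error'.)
Step 5

Step 5 is incorrect due to a wrong coefficient.
The step shows: -8/θ**4
The correct value should be: -6/θ**4

Explanation: The coefficient -6 was incorrectly written as -8: the term -6/θ**4 was incorrectly written as -8/θ**4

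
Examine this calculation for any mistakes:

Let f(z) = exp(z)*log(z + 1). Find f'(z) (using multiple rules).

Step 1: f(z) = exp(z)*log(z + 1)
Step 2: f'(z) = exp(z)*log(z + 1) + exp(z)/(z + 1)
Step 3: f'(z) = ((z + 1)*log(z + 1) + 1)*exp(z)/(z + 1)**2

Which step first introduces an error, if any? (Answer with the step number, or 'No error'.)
Step 3

Step 3 is incorrect due to a wrong exponent.
The step shows: ((z + 1)*log(z + 1) + 1)*exp(z)/(z + 1)**2
The correct value should be: ((z + 1)*log(z + 1) + 1)*exp(z)/(z + 1)

Explanation: The exponent -1 on z + 1 was incorrectly written as -2: the term ((z + 1)*log(z + 1) + 1)*exp(z)/(z + 1) was incorrectly written as ((z + 1)*log(z + 1) + 1)*exp(z)/(z + 1)**2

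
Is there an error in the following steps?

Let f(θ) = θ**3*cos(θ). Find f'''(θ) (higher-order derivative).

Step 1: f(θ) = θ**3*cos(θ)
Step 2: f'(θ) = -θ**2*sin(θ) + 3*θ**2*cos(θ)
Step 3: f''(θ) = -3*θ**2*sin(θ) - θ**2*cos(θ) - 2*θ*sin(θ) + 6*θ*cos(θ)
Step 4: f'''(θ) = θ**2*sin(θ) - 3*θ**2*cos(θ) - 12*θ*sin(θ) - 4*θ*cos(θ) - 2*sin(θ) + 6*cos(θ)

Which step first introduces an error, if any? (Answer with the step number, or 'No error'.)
Step 2

Step 2 is incorrect due to a wrong exponent.
The step shows: -θ**2*sin(θ) + 3*θ**2*cos(θ)
The correct value should be: -θ**3*sin(θ) + 3*θ**2*cos(θ)

Explanation: The exponent 3 on θ was incorrectly written as 2: the term -θ**3*sin(θ) was incorrectly written as -θ**2*sin(θ)
The later steps are derived from this incorrect expression, so the error originates in Step 2.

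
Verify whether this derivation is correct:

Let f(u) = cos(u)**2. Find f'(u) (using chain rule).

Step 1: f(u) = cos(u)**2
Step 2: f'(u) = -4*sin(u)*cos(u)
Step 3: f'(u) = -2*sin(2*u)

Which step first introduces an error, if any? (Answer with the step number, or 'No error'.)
Step 2

Step 2 is incorrect due to a wrong coefficient.
The step shows: -4*sin(u)*cos(u)
The correct value should be: -2*sin(u)*cos(u)

Explanation: The coefficient -2 was incorrectly written as -4: the term -2*sin(u)*cos(u) was incorrectly written as -4*sin(u)*cos(u)
The later steps are derived from this incorrect expression, so the error originates in Step 2.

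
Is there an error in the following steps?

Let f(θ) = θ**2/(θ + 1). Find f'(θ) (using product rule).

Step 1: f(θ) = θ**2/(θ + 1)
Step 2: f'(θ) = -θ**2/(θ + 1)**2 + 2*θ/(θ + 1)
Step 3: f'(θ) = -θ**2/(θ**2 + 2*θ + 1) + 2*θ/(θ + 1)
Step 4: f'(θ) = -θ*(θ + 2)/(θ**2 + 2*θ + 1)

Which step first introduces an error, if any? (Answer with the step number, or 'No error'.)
Step 4

Step 4 is incorrect due to a sign flip.
The step shows: -θ*(θ + 2)/(θ**2 + 2*θ + 1)
The correct value should be: θ*(θ + 2)/(θ**2 + 2*θ + 1)

Explanation: The sign of the whole expression was flipped: the term θ*(θ + 2)/(θ**2 + 2*θ + 1) was incorrectly written as -θ*(θ + 2)/(θ**2 + 2*θ + 1)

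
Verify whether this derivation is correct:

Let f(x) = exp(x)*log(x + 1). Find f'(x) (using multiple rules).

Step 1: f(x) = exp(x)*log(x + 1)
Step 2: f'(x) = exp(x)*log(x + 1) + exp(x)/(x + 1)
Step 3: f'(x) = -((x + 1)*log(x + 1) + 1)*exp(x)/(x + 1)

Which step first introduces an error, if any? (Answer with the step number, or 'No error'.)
Step 3

Step 3 is incorrect due to a sign flip.
The step shows: -((x + 1)*log(x + 1) + 1)*exp(x)/(x + 1)
The correct value should be: ((x + 1)*log(x + 1) + 1)*exp(x)/(x + 1)

Explanation: The sign of the whole expression was flipped: the term ((x + 1)*log(x + 1) + 1)*exp(x)/(x + 1) was incorrectly written as -((x + 1)*log(x + 1) + 1)*exp(x)/(x + 1)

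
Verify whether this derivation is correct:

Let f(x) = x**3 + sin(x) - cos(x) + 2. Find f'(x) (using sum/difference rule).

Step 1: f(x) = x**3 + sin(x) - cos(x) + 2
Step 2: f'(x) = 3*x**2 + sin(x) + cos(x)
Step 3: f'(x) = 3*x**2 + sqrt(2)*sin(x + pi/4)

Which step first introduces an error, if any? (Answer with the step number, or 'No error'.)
No error

All steps in this derivation are correct.
The final answer f'(x) = 3*x**2 + sqrt(2)*sin(x + pi/4) is valid.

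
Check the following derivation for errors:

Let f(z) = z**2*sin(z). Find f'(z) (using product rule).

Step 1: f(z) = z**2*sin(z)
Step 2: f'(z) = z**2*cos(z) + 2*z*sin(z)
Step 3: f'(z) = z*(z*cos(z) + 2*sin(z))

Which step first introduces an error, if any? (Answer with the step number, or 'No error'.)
No error

All steps in this derivation are correct.
The final answer f'(z) = z*(z*cos(z) + 2*sin(z)) is valid.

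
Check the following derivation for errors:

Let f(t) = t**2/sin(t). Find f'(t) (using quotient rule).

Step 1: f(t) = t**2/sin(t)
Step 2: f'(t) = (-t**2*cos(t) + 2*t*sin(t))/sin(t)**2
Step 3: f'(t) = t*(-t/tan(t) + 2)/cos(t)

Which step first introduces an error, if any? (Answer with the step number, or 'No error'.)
Step 3

Step 3 is incorrect due to a wrong trig function.
The step shows: t*(-t/tan(t) + 2)/cos(t)
The correct value should be: t*(-t/tan(t) + 2)/sin(t)

Explanation: sin(t) was incorrectly written as cos(t): the term t*(-t/tan(t) + 2)/sin(t) was incorrectly written as t*(-t/tan(t) + 2)/cos(t)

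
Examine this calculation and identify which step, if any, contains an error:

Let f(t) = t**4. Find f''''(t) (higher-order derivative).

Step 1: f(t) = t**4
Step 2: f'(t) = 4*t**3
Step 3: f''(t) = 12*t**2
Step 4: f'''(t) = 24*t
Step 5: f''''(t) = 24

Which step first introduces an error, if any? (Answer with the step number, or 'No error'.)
No error

All steps in this derivation are correct.
The final answer f''''(t) = 24 is valid.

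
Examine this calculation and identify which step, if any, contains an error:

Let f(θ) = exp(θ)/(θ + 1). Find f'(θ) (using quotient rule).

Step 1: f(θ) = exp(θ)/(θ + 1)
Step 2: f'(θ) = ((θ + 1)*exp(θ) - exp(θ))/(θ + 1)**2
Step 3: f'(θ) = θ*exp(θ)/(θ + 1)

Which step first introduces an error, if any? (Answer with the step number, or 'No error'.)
Step 3

Step 3 is incorrect due to a wrong exponent.
The step shows: θ*exp(θ)/(θ + 1)
The correct value should be: θ*exp(θ)/(θ + 1)**2

Explanation: The exponent -2 on θ + 1 was incorrectly written as -1: the term θ*exp(θ)/(θ + 1)**2 was incorrectly written as θ*exp(θ)/(θ + 1)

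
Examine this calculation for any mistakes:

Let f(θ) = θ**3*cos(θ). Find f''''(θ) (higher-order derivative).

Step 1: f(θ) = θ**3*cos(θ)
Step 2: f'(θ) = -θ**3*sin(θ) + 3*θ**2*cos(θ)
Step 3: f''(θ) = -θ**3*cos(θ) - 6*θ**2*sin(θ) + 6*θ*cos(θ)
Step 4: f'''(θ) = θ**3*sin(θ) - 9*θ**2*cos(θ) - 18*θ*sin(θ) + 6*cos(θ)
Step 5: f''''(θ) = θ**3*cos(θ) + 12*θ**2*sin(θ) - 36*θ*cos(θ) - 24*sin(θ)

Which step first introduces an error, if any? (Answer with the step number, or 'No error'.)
No error

All steps in this derivation are correct.
The final answer f''''(θ) = θ**3*cos(θ) + 12*θ**2*sin(θ) - 36*θ*cos(θ) - 24*sin(θ) is valid.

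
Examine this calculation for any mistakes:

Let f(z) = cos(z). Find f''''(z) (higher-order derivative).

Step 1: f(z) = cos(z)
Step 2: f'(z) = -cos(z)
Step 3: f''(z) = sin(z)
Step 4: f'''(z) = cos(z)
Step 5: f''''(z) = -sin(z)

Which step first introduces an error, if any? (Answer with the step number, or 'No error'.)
Step 2

Step 2 is incorrect due to a wrong trig function.
The step shows: -cos(z)
The correct value should be: -sin(z)

Explanation: sin(z) was incorrectly written as cos(z): the term -sin(z) was incorrectly written as -cos(z)
The later steps are derived from this incorrect expression, so the error originates in Step 2.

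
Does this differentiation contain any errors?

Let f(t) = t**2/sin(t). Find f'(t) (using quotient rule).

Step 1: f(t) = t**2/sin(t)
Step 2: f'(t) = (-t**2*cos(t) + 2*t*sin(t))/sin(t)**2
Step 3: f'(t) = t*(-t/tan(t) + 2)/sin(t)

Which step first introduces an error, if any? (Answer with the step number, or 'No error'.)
No error

All steps in this derivation are correct.
The final answer f'(t) = t*(-t/tan(t) + 2)/sin(t) is valid.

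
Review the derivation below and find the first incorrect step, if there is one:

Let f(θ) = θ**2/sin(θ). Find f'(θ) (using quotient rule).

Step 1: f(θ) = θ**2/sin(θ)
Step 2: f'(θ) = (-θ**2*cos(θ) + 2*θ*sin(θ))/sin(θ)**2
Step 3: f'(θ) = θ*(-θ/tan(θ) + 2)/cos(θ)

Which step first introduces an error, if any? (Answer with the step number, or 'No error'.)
Step 3

Step 3 is incorrect due to a wrong trig function.
The step shows: θ*(-θ/tan(θ) + 2)/cos(θ)
The correct value should be: θ*(-θ/tan(θ) + 2)/sin(θ)

Explanation: sin(θ) was incorrectly written as cos(θ): the term θ*(-θ/tan(θ) + 2)/sin(θ) was incorrectly written as θ*(-θ/tan(θ) + 2)/cos(θ)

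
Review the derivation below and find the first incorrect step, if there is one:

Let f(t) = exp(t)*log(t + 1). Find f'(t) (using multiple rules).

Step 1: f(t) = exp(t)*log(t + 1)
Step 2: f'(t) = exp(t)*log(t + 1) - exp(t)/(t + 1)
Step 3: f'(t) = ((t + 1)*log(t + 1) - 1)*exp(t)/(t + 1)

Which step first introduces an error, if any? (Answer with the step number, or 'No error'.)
Step 2

Step 2 is incorrect due to a sign flip.
The step shows: exp(t)*log(t + 1) - exp(t)/(t + 1)
The correct value should be: exp(t)*log(t + 1) + exp(t)/(t + 1)

Explanation: The sign of one term was flipped: the term exp(t)/(t + 1) was incorrectly written as -exp(t)/(t + 1)
The later steps are derived from this incorrect expression, so the error originates in Step 2.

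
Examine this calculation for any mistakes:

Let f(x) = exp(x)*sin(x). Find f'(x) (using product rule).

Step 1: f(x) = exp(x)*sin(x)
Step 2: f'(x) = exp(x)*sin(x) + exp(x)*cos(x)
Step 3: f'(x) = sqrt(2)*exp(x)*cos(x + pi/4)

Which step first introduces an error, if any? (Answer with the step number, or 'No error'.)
Step 3

Step 3 is incorrect due to a wrong trig function.
The step shows: sqrt(2)*exp(x)*cos(x + pi/4)
The correct value should be: sqrt(2)*exp(x)*sin(x + pi/4)

Explanation: sin(x + pi/4) was incorrectly written as cos(x + pi/4): the term sqrt(2)*exp(x)*sin(x + pi/4) was incorrectly written as sqrt(2)*exp(x)*cos(x + pi/4)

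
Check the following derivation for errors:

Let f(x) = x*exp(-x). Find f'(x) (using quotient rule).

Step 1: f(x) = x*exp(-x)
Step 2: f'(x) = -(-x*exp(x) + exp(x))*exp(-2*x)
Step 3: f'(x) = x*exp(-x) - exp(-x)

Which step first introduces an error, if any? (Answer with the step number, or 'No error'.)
Step 2

Step 2 is incorrect due to a sign flip.
The step shows: -(-x*exp(x) + exp(x))*exp(-2*x)
The correct value should be: (-x*exp(x) + exp(x))*exp(-2*x)

Explanation: The sign of the whole expression was flipped: the term (-x*exp(x) + exp(x))*exp(-2*x) was incorrectly written as -(-x*exp(x) + exp(x))*exp(-2*x)
The later steps are derived from this incorrect expression, so the error originates in Step 2.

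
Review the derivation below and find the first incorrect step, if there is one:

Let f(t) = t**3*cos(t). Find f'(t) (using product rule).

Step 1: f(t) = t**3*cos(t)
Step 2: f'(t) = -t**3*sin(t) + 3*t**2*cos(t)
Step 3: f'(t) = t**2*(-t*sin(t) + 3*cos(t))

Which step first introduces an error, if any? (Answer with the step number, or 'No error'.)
No error

All steps in this derivation are correct.
The final answer f'(t) = t**2*(-t*sin(t) + 3*cos(t)) is valid.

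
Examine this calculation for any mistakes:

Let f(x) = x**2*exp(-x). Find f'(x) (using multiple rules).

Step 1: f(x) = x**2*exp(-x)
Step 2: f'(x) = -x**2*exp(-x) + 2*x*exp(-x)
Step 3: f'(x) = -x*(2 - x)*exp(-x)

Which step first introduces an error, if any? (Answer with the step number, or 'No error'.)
Step 3

Step 3 is incorrect due to a sign flip.
The step shows: -x*(2 - x)*exp(-x)
The correct value should be: x*(2 - x)*exp(-x)

Explanation: The sign of the whole expression was flipped: the term x*(2 - x)*exp(-x) was incorrectly written as -x*(2 - x)*exp(-x)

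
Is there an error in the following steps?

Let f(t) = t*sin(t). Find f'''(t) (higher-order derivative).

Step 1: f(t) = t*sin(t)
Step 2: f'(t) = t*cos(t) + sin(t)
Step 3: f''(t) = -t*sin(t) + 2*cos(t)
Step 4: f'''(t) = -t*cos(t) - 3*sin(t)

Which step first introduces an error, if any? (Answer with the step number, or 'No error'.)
No error

All steps in this derivation are correct.
The final answer f'''(t) = -t*cos(t) - 3*sin(t) is valid.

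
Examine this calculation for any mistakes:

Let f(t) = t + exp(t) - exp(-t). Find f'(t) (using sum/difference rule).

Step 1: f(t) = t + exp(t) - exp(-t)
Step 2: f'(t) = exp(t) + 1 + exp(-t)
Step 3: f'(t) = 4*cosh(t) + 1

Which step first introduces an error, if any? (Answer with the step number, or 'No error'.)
Step 3

Step 3 is incorrect due to a wrong coefficient.
The step shows: 4*cosh(t) + 1
The correct value should be: 2*cosh(t) + 1

Explanation: The coefficient 2 was incorrectly written as 4: the term 2*cosh(t) was incorrectly written as 4*cosh(t)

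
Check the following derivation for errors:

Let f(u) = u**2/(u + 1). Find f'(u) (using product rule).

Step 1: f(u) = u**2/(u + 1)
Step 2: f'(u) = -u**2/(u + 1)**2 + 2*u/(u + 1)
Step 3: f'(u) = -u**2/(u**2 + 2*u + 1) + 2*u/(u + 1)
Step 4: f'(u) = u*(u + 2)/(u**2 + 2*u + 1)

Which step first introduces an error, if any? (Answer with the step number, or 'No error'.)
No error

All steps in this derivation are correct.
The final answer f'(u) = u*(u + 2)/(u**2 + 2*u + 1) is valid.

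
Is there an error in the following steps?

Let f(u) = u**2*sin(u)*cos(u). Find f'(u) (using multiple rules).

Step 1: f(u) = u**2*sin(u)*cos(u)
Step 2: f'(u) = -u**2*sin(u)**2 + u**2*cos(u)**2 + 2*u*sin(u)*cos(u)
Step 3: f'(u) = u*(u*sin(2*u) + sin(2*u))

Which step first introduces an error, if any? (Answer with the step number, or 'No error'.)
Step 3

Step 3 is incorrect due to a wrong trig function.
The step shows: u*(u*sin(2*u) + sin(2*u))
The correct value should be: u*(u*cos(2*u) + sin(2*u))

Explanation: cos(2*u) was incorrectly written as sin(2*u): the term u*(u*cos(2*u) + sin(2*u)) was incorrectly written as u*(u*sin(2*u) + sin(2*u))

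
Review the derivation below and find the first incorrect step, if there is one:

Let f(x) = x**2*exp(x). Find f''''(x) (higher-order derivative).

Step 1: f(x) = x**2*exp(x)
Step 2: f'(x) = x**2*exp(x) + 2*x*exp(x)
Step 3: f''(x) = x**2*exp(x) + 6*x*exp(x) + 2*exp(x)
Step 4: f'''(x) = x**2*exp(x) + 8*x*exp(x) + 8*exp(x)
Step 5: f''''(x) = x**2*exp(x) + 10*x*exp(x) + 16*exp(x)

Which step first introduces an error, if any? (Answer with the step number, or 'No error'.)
Step 3

Step 3 is incorrect due to a wrong coefficient.
The step shows: x**2*exp(x) + 6*x*exp(x) + 2*exp(x)
The correct value should be: x**2*exp(x) + 4*x*exp(x) + 2*exp(x)

Explanation: The coefficient 4 was incorrectly written as 6: the term 4*x*exp(x) was incorrectly written as 6*x*exp(x)
The later steps are derived from this incorrect expression, so the error originates in Step 3.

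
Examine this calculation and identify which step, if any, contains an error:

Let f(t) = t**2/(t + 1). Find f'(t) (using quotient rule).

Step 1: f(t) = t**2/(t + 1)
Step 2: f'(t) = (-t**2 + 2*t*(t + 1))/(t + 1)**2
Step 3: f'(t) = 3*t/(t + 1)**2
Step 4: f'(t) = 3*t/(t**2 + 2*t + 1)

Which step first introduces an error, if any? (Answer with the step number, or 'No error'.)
Step 3

Step 3 is incorrect due to a wrong exponent.
The step shows: 3*t/(t + 1)**2
The correct value should be: (t**2 + 2*t)/(t + 1)**2

Explanation: The exponent 2 on t was incorrectly written as 1: the term (t**2 + 2*t)/(t + 1)**2 was incorrectly written as 3*t/(t + 1)**2
The later steps are derived from this incorrect expression, so the error originates in Step 3.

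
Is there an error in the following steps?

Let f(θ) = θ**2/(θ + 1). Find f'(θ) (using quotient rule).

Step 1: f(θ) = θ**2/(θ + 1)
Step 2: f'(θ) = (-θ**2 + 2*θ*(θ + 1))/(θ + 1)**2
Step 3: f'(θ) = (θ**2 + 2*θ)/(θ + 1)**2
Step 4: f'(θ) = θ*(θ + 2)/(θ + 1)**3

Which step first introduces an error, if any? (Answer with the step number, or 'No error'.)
Step 4

Step 4 is incorrect due to a wrong exponent.
The step shows: θ*(θ + 2)/(θ + 1)**3
The correct value should be: θ*(θ + 2)/(θ + 1)**2

Explanation: The exponent -2 on θ + 1 was incorrectly written as -3: the term θ*(θ + 2)/(θ + 1)**2 was incorrectly written as θ*(θ + 2)/(θ + 1)**3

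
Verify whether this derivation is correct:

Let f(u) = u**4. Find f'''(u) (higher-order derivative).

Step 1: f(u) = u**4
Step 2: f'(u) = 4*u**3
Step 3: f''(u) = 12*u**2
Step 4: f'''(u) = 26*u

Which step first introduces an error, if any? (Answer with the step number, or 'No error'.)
Step 4

Step 4 is incorrect due to a wrong coefficient.
The step shows: 26*u
The correct value should be: 24*u

Explanation: The coefficient 24 was incorrectly written as 26: the term 24*u was incorrectly written as 26*u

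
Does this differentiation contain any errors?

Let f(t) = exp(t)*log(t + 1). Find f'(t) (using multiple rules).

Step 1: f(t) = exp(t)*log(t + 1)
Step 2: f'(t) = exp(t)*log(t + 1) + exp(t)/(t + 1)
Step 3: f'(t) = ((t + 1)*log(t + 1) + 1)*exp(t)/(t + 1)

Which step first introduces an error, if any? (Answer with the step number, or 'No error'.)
No error

All steps in this derivation are correct.
The final answer f'(t) = ((t + 1)*log(t + 1) + 1)*exp(t)/(t + 1) is valid.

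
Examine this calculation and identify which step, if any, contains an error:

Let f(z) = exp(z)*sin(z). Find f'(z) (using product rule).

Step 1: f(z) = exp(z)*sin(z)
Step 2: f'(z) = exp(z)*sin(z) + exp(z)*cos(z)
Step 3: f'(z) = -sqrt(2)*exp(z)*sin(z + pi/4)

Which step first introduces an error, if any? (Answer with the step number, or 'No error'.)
Step 3

Step 3 is incorrect due to a sign flip.
The step shows: -sqrt(2)*exp(z)*sin(z + pi/4)
The correct value should be: sqrt(2)*exp(z)*sin(z + pi/4)

Explanation: The sign of the whole expression was flipped: the term sqrt(2)*exp(z)*sin(z + pi/4) was incorrectly written as -sqrt(2)*exp(z)*sin(z + pi/4)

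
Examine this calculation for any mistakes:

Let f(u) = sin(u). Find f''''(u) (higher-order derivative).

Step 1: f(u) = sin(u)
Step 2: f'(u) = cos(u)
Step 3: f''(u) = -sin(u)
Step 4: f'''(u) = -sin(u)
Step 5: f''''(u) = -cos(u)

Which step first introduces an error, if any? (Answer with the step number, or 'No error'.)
Step 4

Step 4 is incorrect due to a wrong trig function.
The step shows: -sin(u)
The correct value should be: -cos(u)

Explanation: cos(u) was incorrectly written as sin(u): the term -cos(u) was incorrectly written as -sin(u)
The later steps are derived from this incorrect expression, so the error originates in Step 4.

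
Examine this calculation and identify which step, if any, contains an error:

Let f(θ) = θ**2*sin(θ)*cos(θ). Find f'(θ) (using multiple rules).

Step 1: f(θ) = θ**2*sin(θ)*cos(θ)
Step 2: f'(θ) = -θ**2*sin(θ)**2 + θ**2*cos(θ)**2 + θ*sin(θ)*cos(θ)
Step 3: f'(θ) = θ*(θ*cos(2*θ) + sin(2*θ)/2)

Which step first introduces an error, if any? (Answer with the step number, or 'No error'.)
Step 2

Step 2 is incorrect due to a wrong coefficient.
The step shows: -θ**2*sin(θ)**2 + θ**2*cos(θ)**2 + θ*sin(θ)*cos(θ)
The correct value should be: -θ**2*sin(θ)**2 + θ**2*cos(θ)**2 + 2*θ*sin(θ)*cos(θ)

Explanation: The coefficient 2 was incorrectly written as 1: the term 2*θ*sin(θ)*cos(θ) was incorrectly written as θ*sin(θ)*cos(θ)
The later steps are derived from this incorrect expression, so the error originates in Step 2.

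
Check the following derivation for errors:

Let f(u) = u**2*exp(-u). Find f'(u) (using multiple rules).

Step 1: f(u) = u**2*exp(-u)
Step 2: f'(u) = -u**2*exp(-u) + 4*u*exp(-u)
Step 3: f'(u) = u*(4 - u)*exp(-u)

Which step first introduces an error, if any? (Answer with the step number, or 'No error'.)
Step 2

Step 2 is incorrect due to a wrong coefficient.
The step shows: -u**2*exp(-u) + 4*u*exp(-u)
The correct value should be: -u**2*exp(-u) + 2*u*exp(-u)

Explanation: The coefficient 2 was incorrectly written as 4: the term 2*u*exp(-u) was incorrectly written as 4*u*exp(-u)
The later steps are derived from this incorrect expression, so the error originates in Step 2.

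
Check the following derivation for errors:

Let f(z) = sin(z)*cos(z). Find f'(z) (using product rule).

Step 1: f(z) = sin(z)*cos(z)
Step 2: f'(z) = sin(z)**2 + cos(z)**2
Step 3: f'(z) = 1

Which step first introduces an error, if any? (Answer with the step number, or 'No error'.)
Step 2

Step 2 is incorrect due to a sign flip.
The step shows: sin(z)**2 + cos(z)**2
The correct value should be: -sin(z)**2 + cos(z)**2

Explanation: The sign of one term was flipped: the term -sin(z)**2 was incorrectly written as sin(z)**2
The later steps are derived from this incorrect expression, so the error originates in Step 2.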